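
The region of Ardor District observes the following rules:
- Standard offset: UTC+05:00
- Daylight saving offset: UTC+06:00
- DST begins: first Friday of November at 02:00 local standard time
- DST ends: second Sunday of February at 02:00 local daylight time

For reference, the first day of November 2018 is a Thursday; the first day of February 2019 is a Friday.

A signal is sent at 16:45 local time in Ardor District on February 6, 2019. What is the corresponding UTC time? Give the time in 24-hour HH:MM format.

1 November 2018 is a Thursday, so the first Friday is November 2.
1 February 2019 is a Friday, so the first Sunday is February 3 and the second is February 10.
February 6, 2019 lies within the daylight-saving period (2 November 2018 – 10 February 2019), so Ardor District is on daylight time, UTC+06:00.
16:45 local − 6h = 10:45 UTC.

10:45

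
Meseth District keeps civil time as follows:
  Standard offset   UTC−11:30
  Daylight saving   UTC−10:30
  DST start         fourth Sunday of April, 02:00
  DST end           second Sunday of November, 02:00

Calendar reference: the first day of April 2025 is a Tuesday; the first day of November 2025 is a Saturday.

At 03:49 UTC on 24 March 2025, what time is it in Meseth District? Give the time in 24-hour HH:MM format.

1 April 2025 is a Tuesday, so the first Sunday is April 6 and the fourth is April 27.
1 November 2025 is a Saturday, so the first Sunday is November 2 and the second is November 9.
At the standard offset (UTC−11:30), 03:49 UTC − 11h30m = 16:19 Meseth District standard time (rolling into the previous day, 23 March 2025).
Daylight saving runs 27 April – 9 November; the standard-time date in Meseth District, 23 March 2025, is outside that window, so Meseth District is on standard time at UTC−11:30.
03:49 UTC − 11h30m = 16:19 local (rolling into the previous day, 23 March 2025).

16:19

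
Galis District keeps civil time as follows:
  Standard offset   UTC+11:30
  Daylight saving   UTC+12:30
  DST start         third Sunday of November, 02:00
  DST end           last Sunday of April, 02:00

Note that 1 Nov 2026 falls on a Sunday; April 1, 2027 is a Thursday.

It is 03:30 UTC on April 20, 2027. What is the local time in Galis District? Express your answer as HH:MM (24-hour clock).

1 November 2026 is a Sunday, so the first Sunday is November 1 and the third is November 15.
1 April 2027 is a Thursday, so Sundays fall on 4, 11, 18, 25; the last is April 25.
At the standard offset (UTC+11:30), 03:30 UTC + 11h30m = 15:00 Galis District standard time.
Daylight saving runs 15 November 2026 – 25 April 2027; the standard-time date in Galis District, April 20, 2027, is inside that window, so Galis District is at UTC+12:30.
03:30 UTC + 12h30m = 16:00 local.

16:00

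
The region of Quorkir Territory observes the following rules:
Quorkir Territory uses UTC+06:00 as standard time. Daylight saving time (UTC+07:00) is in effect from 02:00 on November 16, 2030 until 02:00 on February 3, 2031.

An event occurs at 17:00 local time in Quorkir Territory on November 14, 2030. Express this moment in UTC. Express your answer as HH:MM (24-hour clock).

November 14, 2030 does not fall between 16 November 2030 and 3 February 2031, so daylight saving is not in effect and Quorkir Territory is at UTC+06:00.
17:00 local − 6h = 11:00 UTC.

11:00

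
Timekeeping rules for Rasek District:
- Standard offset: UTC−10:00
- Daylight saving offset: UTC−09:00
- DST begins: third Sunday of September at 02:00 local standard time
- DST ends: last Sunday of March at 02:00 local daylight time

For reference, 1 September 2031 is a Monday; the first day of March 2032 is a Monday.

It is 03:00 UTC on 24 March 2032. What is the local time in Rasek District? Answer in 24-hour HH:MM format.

18:00

1 September 2031 is a Monday, so the first Sunday is September 7 and the third is September 21.
1 March 2032 is a Monday, so Sundays fall on 7, 14, 21, 28; the last is March 28.
At the standard offset (UTC−10:00), 03:00 UTC − 10h = 17:00 Rasek District standard time (rolling into the previous day, 23 March 2032).
Daylight saving runs 21 September 2031 – 28 March 2032; the standard-time date in Rasek District, 23 March 2032, is inside that window, so Rasek District is at UTC−09:00.
03:00 UTC − 9h = 18:00 local (rolling into the previous day, 23 March 2032).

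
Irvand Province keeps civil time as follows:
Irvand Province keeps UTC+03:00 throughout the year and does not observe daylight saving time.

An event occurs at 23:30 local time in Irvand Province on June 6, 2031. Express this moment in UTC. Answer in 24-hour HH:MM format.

20:30

Irvand Province has no daylight saving, so its offset is UTC+03:00 year-round.
23:30 local − 3h = 20:30 UTC.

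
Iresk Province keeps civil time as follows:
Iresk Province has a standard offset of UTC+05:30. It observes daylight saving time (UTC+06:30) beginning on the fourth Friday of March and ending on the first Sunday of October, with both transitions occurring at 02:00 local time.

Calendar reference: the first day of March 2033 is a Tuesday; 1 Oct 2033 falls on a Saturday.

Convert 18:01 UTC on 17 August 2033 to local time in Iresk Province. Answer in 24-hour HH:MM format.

00:31

1 March 2033 is a Tuesday, so the first Friday is March 4 and the fourth is March 25.
1 October 2033 is a Saturday, so the first Sunday is October 2.
At the standard offset (UTC+05:30), 18:01 UTC + 5h30m = 23:31 Iresk Province standard time.
The standard-time date in Iresk Province, 17 August 2033, falls between 25 March and 2 October, so daylight saving is in effect and Iresk Province is at UTC+06:30.
18:01 UTC + 6h30m = 00:31 local (rolling into the next day, 18 August 2033).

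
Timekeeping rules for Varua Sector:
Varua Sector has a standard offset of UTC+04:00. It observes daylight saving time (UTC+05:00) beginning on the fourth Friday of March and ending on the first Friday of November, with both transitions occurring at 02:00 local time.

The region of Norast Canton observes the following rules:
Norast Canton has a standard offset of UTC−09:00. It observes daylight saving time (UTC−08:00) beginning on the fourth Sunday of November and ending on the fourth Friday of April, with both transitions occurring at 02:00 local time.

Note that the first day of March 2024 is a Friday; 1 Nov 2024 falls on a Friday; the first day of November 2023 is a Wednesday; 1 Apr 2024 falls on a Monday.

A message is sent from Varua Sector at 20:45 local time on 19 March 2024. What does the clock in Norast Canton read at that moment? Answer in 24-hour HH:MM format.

1 March 2024 is a Friday, so the first Friday is March 1 and the fourth is March 22.
1 November 2024 is a Friday, so the first Friday is November 1.
Daylight saving runs 22 March – 1 November; 19 March 2024 is outside that window, so Varua Sector is on standard time at UTC+04:00.
20:45 Varua Sector − 4h = 16:45 UTC.
1 November 2023 is a Wednesday, so the first Sunday is November 5 and the fourth is November 26.
1 April 2024 is a Monday, so the first Friday is April 5 and the fourth is April 26.
At the standard offset (UTC−09:00), 16:45 UTC − 9h = 07:45 Norast Canton standard time.
The standard-time date in Norast Canton, 19 March 2024, falls between 26 November 2023 and 26 April 2024, so daylight saving is in effect and Norast Canton is at UTC−08:00.
16:45 UTC − 8h = 08:45 Norast Canton.

08:45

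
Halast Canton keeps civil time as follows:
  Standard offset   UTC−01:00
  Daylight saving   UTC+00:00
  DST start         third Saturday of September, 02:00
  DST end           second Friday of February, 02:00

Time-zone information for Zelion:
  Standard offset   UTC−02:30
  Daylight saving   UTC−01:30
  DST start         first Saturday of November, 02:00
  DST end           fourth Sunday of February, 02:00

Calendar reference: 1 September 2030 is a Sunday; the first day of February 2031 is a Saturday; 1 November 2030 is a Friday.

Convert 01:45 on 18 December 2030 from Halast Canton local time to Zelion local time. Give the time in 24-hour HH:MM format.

00:15

1 September 2030 is a Sunday, so the first Saturday is September 7 and the third is September 21.
1 February 2031 is a Saturday, so the first Friday is February 7 and the second is February 14.
Daylight saving runs 21 September 2030 – 14 February 2031; 18 December 2030 is inside that window, so Halast Canton is at UTC+00:00.
01:45 Halast Canton − 0h = 01:45 UTC.
1 November 2030 is a Friday, so the first Saturday is November 2.
1 February 2031 is a Saturday, so the first Sunday is February 2 and the fourth is February 23.
At the standard offset (UTC−02:30), 01:45 UTC − 2h30m = 23:15 Zelion standard time (rolling into the previous day, 17 December 2030).
The standard-time date in Zelion, 17 December 2030, falls between 2 November 2030 and 23 February 2031, so daylight saving is in effect and Zelion is at UTC−01:30.
01:45 UTC − 1h30m = 00:15 Zelion.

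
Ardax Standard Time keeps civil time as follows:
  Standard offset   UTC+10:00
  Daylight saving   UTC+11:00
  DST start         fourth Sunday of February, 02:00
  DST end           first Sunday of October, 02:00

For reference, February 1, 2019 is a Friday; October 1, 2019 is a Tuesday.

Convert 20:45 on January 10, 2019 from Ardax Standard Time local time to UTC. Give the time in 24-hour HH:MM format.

10:45

1 February 2019 is a Friday, so the first Sunday is February 3 and the fourth is February 24.
1 October 2019 is a Tuesday, so the first Sunday is October 6.
Daylight saving runs 24 February – 6 October; January 10, 2019 is outside that window, so Ardax Standard Time is on standard time at UTC+10:00.
20:45 local − 10h = 10:45 UTC.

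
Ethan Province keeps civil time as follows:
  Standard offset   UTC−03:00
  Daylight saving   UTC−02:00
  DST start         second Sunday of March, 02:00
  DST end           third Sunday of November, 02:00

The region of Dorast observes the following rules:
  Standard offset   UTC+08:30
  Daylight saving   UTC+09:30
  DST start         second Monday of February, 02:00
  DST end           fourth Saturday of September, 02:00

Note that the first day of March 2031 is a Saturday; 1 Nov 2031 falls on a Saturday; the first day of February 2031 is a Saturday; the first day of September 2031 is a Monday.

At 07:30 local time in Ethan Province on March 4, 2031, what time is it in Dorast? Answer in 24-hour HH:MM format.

20:00

1 March 2031 is a Saturday, so the first Sunday is March 2 and the second is March 9.
1 November 2031 is a Saturday, so the first Sunday is November 2 and the third is November 16.
March 4, 2031 is outside the daylight-saving period (9 March – 16 November), so Ethan Province is on standard time, UTC−03:00.
07:30 Ethan Province + 3h = 10:30 UTC.
1 February 2031 is a Saturday, so the first Monday is February 3 and the second is February 10.
1 September 2031 is a Monday, so the first Saturday is September 6 and the fourth is September 27.
At the standard offset (UTC+08:30), 10:30 UTC + 8h30m = 19:00 Dorast standard time.
The standard-time date in Dorast, March 4, 2031, lies within the daylight-saving period (10 February – 27 September), so Dorast is on daylight time, UTC+09:30.
10:30 UTC + 9h30m = 20:00 Dorast.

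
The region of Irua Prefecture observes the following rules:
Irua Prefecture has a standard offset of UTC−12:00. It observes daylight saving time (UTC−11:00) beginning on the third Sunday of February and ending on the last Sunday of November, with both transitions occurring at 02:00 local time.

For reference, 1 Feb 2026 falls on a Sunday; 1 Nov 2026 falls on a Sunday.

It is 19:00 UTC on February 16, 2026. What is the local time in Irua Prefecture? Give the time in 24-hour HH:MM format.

08:00

1 February 2026 is a Sunday, so the first Sunday is February 1 and the third is February 15.
1 November 2026 is a Sunday, so Sundays fall on 1, 8, 15, 22, 29; the last is November 29.
At the standard offset (UTC−12:00), 19:00 UTC − 12h = 07:00 Irua Prefecture standard time.
Daylight saving runs 15 February – 29 November; the standard-time date in Irua Prefecture, February 16, 2026, is inside that window, so Irua Prefecture is at UTC−11:00.
19:00 UTC − 11h = 08:00 local.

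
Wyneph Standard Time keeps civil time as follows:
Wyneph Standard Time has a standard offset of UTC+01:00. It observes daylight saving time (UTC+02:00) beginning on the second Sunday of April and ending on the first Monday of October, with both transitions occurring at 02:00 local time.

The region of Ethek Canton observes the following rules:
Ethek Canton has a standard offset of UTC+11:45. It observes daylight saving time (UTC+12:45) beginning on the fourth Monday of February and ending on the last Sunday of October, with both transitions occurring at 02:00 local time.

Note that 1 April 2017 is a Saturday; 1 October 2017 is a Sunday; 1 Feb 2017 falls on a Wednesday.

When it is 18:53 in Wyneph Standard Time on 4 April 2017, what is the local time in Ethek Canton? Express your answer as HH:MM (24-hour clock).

06:38

1 April 2017 is a Saturday, so the first Sunday is April 2 and the second is April 9.
1 October 2017 is a Sunday, so the first Monday is October 2.
Daylight saving runs 9 April – 2 October; 4 April 2017 is outside that window, so Wyneph Standard Time is on standard time at UTC+01:00.
18:53 Wyneph Standard Time − 1h = 17:53 UTC.
1 February 2017 is a Wednesday, so the first Monday is February 6 and the fourth is February 27.
1 October 2017 is a Sunday, so Sundays fall on 1, 8, 15, 22, 29; the last is October 29.
At the standard offset (UTC+11:45), 17:53 UTC + 11h45m = 05:38 Ethek Canton standard time (rolling into the next day, 5 April 2017).
The standard-time date in Ethek Canton, 5 April 2017, falls between 27 February and 29 October, so daylight saving is in effect and Ethek Canton is at UTC+12:45.
17:53 UTC + 12h45m = 06:38 Ethek Canton (rolling into the next day, 5 April 2017).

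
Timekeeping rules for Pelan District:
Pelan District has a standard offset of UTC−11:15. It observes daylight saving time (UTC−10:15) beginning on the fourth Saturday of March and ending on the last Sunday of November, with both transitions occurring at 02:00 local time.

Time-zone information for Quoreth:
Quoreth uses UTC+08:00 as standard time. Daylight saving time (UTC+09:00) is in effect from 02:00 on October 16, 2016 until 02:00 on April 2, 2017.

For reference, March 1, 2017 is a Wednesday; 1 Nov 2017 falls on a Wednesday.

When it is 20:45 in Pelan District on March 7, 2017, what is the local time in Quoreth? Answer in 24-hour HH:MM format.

1 March 2017 is a Wednesday, so the first Saturday is March 4 and the fourth is March 25.
1 November 2017 is a Wednesday, so Sundays fall on 5, 12, 19, 26; the last is November 26.
Daylight saving runs 25 March – 26 November; March 7, 2017 is outside that window, so Pelan District is on standard time at UTC−11:15.
20:45 Pelan District + 11h15m = 08:00 UTC (rolling into the next day, 8 March 2017).
At the standard offset (UTC+08:00), 08:00 UTC + 8h = 16:00 Quoreth standard time.
The standard-time date in Quoreth, March 8, 2017, falls between 16 October 2016 and 2 April 2017, so daylight saving is in effect and Quoreth is at UTC+09:00.
08:00 UTC + 9h = 17:00 Quoreth.

17:00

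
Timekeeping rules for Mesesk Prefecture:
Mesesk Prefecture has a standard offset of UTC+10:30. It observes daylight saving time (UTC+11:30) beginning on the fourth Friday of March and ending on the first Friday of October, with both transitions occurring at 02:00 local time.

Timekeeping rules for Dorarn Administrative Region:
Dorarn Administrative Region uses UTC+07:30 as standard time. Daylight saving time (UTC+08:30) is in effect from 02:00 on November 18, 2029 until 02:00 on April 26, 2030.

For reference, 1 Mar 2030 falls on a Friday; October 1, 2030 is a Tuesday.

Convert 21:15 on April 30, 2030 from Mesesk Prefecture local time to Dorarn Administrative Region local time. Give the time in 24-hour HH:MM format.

17:15

1 March 2030 is a Friday, so the first Friday is March 1 and the fourth is March 22.
1 October 2030 is a Tuesday, so the first Friday is October 4.
April 30, 2030 falls between 22 March and 4 October, so daylight saving is in effect and Mesesk Prefecture is at UTC+11:30.
21:15 Mesesk Prefecture − 11h30m = 09:45 UTC.
At the standard offset (UTC+07:30), 09:45 UTC + 7h30m = 17:15 Dorarn Administrative Region standard time.
Daylight saving runs 18 November 2029 – 26 April 2030; the standard-time date in Dorarn Administrative Region, April 30, 2030, is outside that window, so Dorarn Administrative Region is on standard time at UTC+07:30.
09:45 UTC + 7h30m = 17:15 Dorarn Administrative Region.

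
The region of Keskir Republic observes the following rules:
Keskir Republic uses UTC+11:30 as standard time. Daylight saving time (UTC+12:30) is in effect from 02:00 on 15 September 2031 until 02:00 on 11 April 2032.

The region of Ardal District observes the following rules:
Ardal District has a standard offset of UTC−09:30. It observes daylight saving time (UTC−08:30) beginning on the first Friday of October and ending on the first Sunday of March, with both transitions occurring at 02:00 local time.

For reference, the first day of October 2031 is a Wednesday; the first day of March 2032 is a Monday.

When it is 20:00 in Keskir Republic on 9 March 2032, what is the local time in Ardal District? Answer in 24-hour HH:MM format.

22:00

Daylight saving runs 15 September 2031 – 11 April 2032; 9 March 2032 is inside that window, so Keskir Republic is at UTC+12:30.
20:00 Keskir Republic − 12h30m = 07:30 UTC.
1 October 2031 is a Wednesday, so the first Friday is October 3.
1 March 2032 is a Monday, so the first Sunday is March 7.
At the standard offset (UTC−09:30), 07:30 UTC − 9h30m = 22:00 Ardal District standard time (rolling into the previous day, 8 March 2032).
Daylight saving runs 3 October 2031 – 7 March 2032; the standard-time date in Ardal District, 8 March 2032, is outside that window, so Ardal District is on standard time at UTC−09:30.
07:30 UTC − 9h30m = 22:00 Ardal District (rolling into the previous day, 8 March 2032).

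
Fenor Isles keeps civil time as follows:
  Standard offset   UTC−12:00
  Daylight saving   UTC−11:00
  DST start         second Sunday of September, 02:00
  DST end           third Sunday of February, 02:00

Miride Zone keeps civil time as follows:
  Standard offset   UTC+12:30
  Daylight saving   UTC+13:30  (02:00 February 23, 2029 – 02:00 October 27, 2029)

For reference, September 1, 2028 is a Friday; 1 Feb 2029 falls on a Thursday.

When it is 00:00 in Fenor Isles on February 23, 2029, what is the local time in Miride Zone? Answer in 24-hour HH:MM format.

01:30

1 September 2028 is a Friday, so the first Sunday is September 3 and the second is September 10.
1 February 2029 is a Thursday, so the first Sunday is February 4 and the third is February 18.
February 23, 2029 is outside the daylight-saving period (10 September 2028 – 18 February 2029), so Fenor Isles is on standard time, UTC−12:00.
00:00 Fenor Isles + 12h = 12:00 UTC.
At the standard offset (UTC+12:30), 12:00 UTC + 12h30m = 00:30 Miride Zone standard time (rolling into the next day, 24 February 2029).
Daylight saving runs 23 February – 27 October; the standard-time date in Miride Zone, February 24, 2029, is inside that window, so Miride Zone is at UTC+13:30.
12:00 UTC + 13h30m = 01:30 Miride Zone (rolling into the next day, 24 February 2029).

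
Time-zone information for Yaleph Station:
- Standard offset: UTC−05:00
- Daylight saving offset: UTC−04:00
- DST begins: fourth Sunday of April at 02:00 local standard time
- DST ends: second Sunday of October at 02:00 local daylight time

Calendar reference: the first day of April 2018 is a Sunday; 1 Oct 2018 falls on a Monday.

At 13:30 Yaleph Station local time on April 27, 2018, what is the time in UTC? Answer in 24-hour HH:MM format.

17:30

1 April 2018 is a Sunday, so the first Sunday is April 1 and the fourth is April 22.
1 October 2018 is a Monday, so the first Sunday is October 7 and the second is October 14.
April 27, 2018 lies within the daylight-saving period (22 April – 14 October), so Yaleph Station is on daylight time, UTC−04:00.
13:30 local + 4h = 17:30 UTC.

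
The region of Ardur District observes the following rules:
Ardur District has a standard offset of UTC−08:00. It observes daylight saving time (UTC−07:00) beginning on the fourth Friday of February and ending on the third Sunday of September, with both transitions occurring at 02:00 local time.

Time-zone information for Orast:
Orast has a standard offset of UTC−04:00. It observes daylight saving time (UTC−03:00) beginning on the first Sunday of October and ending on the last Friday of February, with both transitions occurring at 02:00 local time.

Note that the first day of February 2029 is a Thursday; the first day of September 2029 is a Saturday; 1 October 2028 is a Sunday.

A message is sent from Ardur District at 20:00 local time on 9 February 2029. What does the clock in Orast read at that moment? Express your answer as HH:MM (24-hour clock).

1 February 2029 is a Thursday, so the first Friday is February 2 and the fourth is February 23.
1 September 2029 is a Saturday, so the first Sunday is September 2 and the third is September 16.
Daylight saving runs 23 February – 16 September; 9 February 2029 is outside that window, so Ardur District is on standard time at UTC−08:00.
20:00 Ardur District + 8h = 04:00 UTC (rolling into the next day, 10 February 2029).
1 October 2028 is a Sunday, so the first Sunday is October 1.
1 February 2029 is a Thursday, so Fridays fall on 2, 9, 16, 23; the last is February 23.
At the standard offset (UTC−04:00), 04:00 UTC − 4h = 00:00 Orast standard time.
Daylight saving runs 1 October 2028 – 23 February 2029; the standard-time date in Orast, 10 February 2029, is inside that window, so Orast is at UTC−03:00.
04:00 UTC − 3h = 01:00 Orast.

01:00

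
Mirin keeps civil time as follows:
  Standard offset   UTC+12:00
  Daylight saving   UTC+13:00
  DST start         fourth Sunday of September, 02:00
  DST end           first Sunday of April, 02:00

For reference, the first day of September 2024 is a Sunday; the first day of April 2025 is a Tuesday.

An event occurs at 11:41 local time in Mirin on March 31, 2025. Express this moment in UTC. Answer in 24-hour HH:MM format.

1 September 2024 is a Sunday, so the first Sunday is September 1 and the fourth is September 22.
1 April 2025 is a Tuesday, so the first Sunday is April 6.
Daylight saving runs 22 September 2024 – 6 April 2025; March 31, 2025 is inside that window, so Mirin is at UTC+13:00.
11:41 local − 13h = 22:41 UTC (rolling into the previous day, 30 March 2025).

22:41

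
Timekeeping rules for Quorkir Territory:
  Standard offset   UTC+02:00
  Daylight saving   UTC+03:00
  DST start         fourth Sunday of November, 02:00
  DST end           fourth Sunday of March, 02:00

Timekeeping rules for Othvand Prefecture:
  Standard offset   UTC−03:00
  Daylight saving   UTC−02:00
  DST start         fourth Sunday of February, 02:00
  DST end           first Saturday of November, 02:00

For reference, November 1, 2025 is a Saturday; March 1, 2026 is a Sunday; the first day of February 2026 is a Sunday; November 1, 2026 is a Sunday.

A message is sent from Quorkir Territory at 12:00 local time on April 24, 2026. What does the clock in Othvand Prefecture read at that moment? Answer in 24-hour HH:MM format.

1 November 2025 is a Saturday, so the first Sunday is November 2 and the fourth is November 23.
1 March 2026 is a Sunday, so the first Sunday is March 1 and the fourth is March 22.
April 24, 2026 does not fall between 23 November 2025 and 22 March 2026, so daylight saving is not in effect and Quorkir Territory is at UTC+02:00.
12:00 Quorkir Territory − 2h = 10:00 UTC.
1 February 2026 is a Sunday, so the first Sunday is February 1 and the fourth is February 22.
1 November 2026 is a Sunday, so the first Saturday is November 7.
At the standard offset (UTC−03:00), 10:00 UTC − 3h = 07:00 Othvand Prefecture standard time.
The standard-time date in Othvand Prefecture, April 24, 2026, falls between 22 February and 7 November, so daylight saving is in effect and Othvand Prefecture is at UTC−02:00.
10:00 UTC − 2h = 08:00 Othvand Prefecture.

08:00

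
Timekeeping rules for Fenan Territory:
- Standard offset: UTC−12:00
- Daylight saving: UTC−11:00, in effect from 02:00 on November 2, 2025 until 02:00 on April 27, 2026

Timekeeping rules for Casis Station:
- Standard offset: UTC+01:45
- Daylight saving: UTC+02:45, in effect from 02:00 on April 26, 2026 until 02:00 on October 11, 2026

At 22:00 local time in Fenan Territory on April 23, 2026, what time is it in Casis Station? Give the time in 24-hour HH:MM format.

10:45

April 23, 2026 lies within the daylight-saving period (2 November 2025 – 27 April 2026), so Fenan Territory is on daylight time, UTC−11:00.
22:00 Fenan Territory + 11h = 09:00 UTC (rolling into the next day, 24 April 2026).
At the standard offset (UTC+01:45), 09:00 UTC + 1h45m = 10:45 Casis Station standard time.
The standard-time date in Casis Station, April 24, 2026, is outside the daylight-saving period (26 April – 11 October), so Casis Station is on standard time, UTC+01:45.
09:00 UTC + 1h45m = 10:45 Casis Station.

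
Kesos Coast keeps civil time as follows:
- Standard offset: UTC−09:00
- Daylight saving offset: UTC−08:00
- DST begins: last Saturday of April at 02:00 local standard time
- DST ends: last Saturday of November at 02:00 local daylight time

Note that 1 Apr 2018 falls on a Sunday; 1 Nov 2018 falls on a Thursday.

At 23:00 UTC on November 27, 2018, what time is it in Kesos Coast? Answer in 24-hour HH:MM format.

1 April 2018 is a Sunday, so Saturdays fall on 7, 14, 21, 28; the last is April 28.
1 November 2018 is a Thursday, so Saturdays fall on 3, 10, 17, 24; the last is November 24.
At the standard offset (UTC−09:00), 23:00 UTC − 9h = 14:00 Kesos Coast standard time.
The standard-time date in Kesos Coast, November 27, 2018, does not fall between 28 April and 24 November, so daylight saving is not in effect and Kesos Coast is at UTC−09:00.
23:00 UTC − 9h = 14:00 local.

14:00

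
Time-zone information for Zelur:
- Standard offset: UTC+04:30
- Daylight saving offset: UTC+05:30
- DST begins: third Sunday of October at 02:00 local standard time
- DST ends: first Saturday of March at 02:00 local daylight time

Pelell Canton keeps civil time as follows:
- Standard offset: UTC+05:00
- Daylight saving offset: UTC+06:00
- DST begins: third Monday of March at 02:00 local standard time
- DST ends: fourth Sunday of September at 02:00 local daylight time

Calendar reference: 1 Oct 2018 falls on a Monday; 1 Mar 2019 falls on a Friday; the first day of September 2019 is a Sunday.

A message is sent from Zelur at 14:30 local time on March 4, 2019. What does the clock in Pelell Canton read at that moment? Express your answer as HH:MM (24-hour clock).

1 October 2018 is a Monday, so the first Sunday is October 7 and the third is October 21.
1 March 2019 is a Friday, so the first Saturday is March 2.
March 4, 2019 is outside the daylight-saving period (21 October 2018 – 2 March 2019), so Zelur is on standard time, UTC+04:30.
14:30 Zelur − 4h30m = 10:00 UTC.
1 March 2019 is a Friday, so the first Monday is March 4 and the third is March 18.
1 September 2019 is a Sunday, so the first Sunday is September 1 and the fourth is September 22.
At the standard offset (UTC+05:00), 10:00 UTC + 5h = 15:00 Pelell Canton standard time.
The standard-time date in Pelell Canton, March 4, 2019, does not fall between 18 March and 22 September, so daylight saving is not in effect and Pelell Canton is at UTC+05:00.
10:00 UTC + 5h = 15:00 Pelell Canton.

15:00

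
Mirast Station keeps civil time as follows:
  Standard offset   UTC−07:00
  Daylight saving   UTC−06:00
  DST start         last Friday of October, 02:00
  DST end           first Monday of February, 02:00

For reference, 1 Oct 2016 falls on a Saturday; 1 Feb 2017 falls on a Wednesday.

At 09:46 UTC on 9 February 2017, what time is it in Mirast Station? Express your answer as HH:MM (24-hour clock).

1 October 2016 is a Saturday, so Fridays fall on 7, 14, 21, 28; the last is October 28.
1 February 2017 is a Wednesday, so the first Monday is February 6.
At the standard offset (UTC−07:00), 09:46 UTC − 7h = 02:46 Mirast Station standard time.
Daylight saving runs 28 October 2016 – 6 February 2017; the standard-time date in Mirast Station, 9 February 2017, is outside that window, so Mirast Station is on standard time at UTC−07:00.
09:46 UTC − 7h = 02:46 local.

02:46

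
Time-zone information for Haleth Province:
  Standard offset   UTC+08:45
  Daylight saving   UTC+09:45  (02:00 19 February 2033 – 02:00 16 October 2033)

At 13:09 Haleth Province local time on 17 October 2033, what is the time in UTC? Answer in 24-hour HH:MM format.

04:24

17 October 2033 is outside the daylight-saving period (19 February – 16 October), so Haleth Province is on standard time, UTC+08:45.
13:09 local − 8h45m = 04:24 UTC.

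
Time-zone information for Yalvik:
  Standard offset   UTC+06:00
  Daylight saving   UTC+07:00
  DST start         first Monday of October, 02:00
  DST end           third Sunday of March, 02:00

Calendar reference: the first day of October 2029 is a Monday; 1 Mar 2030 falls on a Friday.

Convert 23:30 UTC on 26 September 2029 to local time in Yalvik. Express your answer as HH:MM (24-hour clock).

05:30

1 October 2029 is a Monday, so the first Monday is October 1.
1 March 2030 is a Friday, so the first Sunday is March 3 and the third is March 17.
At the standard offset (UTC+06:00), 23:30 UTC + 6h = 05:30 Yalvik standard time (rolling into the next day, 27 September 2029).
The standard-time date in Yalvik, 27 September 2029, does not fall between 1 October 2029 and 17 March 2030, so daylight saving is not in effect and Yalvik is at UTC+06:00.
23:30 UTC + 6h = 05:30 local (rolling into the next day, 27 September 2029).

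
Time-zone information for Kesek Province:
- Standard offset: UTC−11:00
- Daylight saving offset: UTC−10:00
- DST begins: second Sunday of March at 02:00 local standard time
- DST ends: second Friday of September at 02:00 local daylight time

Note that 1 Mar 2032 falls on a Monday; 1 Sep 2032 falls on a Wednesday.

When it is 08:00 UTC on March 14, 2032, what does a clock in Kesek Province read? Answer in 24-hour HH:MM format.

1 March 2032 is a Monday, so the first Sunday is March 7 and the second is March 14.
1 September 2032 is a Wednesday, so the first Friday is September 3 and the second is September 10.
At the standard offset (UTC−11:00), 08:00 UTC − 11h = 21:00 Kesek Province standard time (rolling into the previous day, 13 March 2032).
Daylight saving runs 14 March – 10 September; the standard-time date in Kesek Province, March 13, 2032, is outside that window, so Kesek Province is on standard time at UTC−11:00.
08:00 UTC − 11h = 21:00 local (rolling into the previous day, 13 March 2032).

21:00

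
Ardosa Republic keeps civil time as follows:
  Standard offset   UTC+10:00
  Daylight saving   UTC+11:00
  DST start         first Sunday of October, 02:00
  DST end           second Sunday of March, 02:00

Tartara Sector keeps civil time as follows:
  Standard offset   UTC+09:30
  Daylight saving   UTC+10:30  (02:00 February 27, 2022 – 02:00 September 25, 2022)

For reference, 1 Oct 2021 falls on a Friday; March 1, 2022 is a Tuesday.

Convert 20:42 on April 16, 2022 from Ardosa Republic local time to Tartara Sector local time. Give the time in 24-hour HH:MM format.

21:12

1 October 2021 is a Friday, so the first Sunday is October 3.
1 March 2022 is a Tuesday, so the first Sunday is March 6 and the second is March 13.
April 16, 2022 is outside the daylight-saving period (3 October 2021 – 13 March 2022), so Ardosa Republic is on standard time, UTC+10:00.
20:42 Ardosa Republic − 10h = 10:42 UTC.
At the standard offset (UTC+09:30), 10:42 UTC + 9h30m = 20:12 Tartara Sector standard time.
Daylight saving runs 27 February – 25 September; the standard-time date in Tartara Sector, April 16, 2022, is inside that window, so Tartara Sector is at UTC+10:30.
10:42 UTC + 10h30m = 21:12 Tartara Sector.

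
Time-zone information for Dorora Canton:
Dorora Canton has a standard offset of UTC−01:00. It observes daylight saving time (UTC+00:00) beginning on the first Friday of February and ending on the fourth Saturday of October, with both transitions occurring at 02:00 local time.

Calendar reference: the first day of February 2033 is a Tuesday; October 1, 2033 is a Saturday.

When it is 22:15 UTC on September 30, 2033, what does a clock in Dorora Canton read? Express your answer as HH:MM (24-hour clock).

1 February 2033 is a Tuesday, so the first Friday is February 4.
1 October 2033 is a Saturday, so the first Saturday is October 1 and the fourth is October 22.
At the standard offset (UTC−01:00), 22:15 UTC − 1h = 21:15 Dorora Canton standard time.
Daylight saving runs 4 February – 22 October; the standard-time date in Dorora Canton, September 30, 2033, is inside that window, so Dorora Canton is at UTC+00:00.
22:15 UTC + 0h = 22:15 local.

22:15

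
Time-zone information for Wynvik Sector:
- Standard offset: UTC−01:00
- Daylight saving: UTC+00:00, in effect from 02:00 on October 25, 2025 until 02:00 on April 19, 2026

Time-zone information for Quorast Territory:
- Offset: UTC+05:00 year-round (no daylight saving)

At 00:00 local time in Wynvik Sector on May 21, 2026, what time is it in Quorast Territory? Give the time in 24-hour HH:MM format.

May 21, 2026 does not fall between 25 October 2025 and 19 April 2026, so daylight saving is not in effect and Wynvik Sector is at UTC−01:00.
00:00 Wynvik Sector + 1h = 01:00 UTC.
Quorast Territory stays on UTC+05:00 all year.
01:00 UTC + 5h = 06:00 Quorast Territory.

06:00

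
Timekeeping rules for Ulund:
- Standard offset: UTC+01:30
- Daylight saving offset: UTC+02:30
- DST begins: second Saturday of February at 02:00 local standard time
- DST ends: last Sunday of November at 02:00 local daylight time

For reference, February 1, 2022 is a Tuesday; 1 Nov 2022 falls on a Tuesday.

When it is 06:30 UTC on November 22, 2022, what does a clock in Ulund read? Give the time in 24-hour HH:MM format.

09:00

1 February 2022 is a Tuesday, so the first Saturday is February 5 and the second is February 12.
1 November 2022 is a Tuesday, so Sundays fall on 6, 13, 20, 27; the last is November 27.
At the standard offset (UTC+01:30), 06:30 UTC + 1h30m = 08:00 Ulund standard time.
Daylight saving runs 12 February – 27 November; the standard-time date in Ulund, November 22, 2022, is inside that window, so Ulund is at UTC+02:30.
06:30 UTC + 2h30m = 09:00 local.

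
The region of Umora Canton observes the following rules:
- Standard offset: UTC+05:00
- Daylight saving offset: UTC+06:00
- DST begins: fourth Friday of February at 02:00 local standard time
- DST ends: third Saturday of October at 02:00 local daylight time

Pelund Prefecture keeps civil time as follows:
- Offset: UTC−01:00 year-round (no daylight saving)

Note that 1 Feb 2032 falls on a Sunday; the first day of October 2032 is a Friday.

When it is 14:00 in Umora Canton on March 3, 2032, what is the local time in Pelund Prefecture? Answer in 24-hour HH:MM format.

07:00

1 February 2032 is a Sunday, so the first Friday is February 6 and the fourth is February 27.
1 October 2032 is a Friday, so the first Saturday is October 2 and the third is October 16.
Daylight saving runs 27 February – 16 October; March 3, 2032 is inside that window, so Umora Canton is at UTC+06:00.
14:00 Umora Canton − 6h = 08:00 UTC.
Pelund Prefecture stays on UTC−01:00 all year.
08:00 UTC − 1h = 07:00 Pelund Prefecture.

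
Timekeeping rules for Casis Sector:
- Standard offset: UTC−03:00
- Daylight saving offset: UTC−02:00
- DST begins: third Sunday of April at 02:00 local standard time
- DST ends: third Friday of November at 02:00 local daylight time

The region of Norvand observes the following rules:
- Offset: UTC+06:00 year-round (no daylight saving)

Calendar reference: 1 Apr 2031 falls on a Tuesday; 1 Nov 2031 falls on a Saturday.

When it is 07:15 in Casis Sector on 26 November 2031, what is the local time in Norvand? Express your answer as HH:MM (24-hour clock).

1 April 2031 is a Tuesday, so the first Sunday is April 6 and the third is April 20.
1 November 2031 is a Saturday, so the first Friday is November 7 and the third is November 21.
Daylight saving runs 20 April – 21 November; 26 November 2031 is outside that window, so Casis Sector is on standard time at UTC−03:00.
07:15 Casis Sector + 3h = 10:15 UTC.
Norvand has no daylight saving, so its offset is UTC+06:00 year-round.
10:15 UTC + 6h = 16:15 Norvand.

16:15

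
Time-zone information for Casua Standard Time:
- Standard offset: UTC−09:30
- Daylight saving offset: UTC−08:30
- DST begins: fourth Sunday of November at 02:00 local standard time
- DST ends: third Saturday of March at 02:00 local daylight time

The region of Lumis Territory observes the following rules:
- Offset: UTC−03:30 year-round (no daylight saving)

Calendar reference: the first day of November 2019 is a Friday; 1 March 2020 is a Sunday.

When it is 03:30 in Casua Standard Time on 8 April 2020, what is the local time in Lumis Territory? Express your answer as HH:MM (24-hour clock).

1 November 2019 is a Friday, so the first Sunday is November 3 and the fourth is November 24.
1 March 2020 is a Sunday, so the first Saturday is March 7 and the third is March 21.
8 April 2020 is outside the daylight-saving period (24 November 2019 – 21 March 2020), so Casua Standard Time is on standard time, UTC−09:30.
03:30 Casua Standard Time + 9h30m = 13:00 UTC.
Lumis Territory has no daylight saving, so its offset is UTC−03:30 year-round.
13:00 UTC − 3h30m = 09:30 Lumis Territory.

09:30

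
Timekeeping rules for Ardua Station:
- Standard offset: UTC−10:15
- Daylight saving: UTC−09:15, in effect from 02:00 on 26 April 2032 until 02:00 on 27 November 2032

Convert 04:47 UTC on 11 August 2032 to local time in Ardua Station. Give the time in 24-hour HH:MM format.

19:32

At the standard offset (UTC−10:15), 04:47 UTC − 10h15m = 18:32 Ardua Station standard time (rolling into the previous day, 10 August 2032).
Daylight saving runs 26 April – 27 November; the standard-time date in Ardua Station, 10 August 2032, is inside that window, so Ardua Station is at UTC−09:15.
04:47 UTC − 9h15m = 19:32 local (rolling into the previous day, 10 August 2032).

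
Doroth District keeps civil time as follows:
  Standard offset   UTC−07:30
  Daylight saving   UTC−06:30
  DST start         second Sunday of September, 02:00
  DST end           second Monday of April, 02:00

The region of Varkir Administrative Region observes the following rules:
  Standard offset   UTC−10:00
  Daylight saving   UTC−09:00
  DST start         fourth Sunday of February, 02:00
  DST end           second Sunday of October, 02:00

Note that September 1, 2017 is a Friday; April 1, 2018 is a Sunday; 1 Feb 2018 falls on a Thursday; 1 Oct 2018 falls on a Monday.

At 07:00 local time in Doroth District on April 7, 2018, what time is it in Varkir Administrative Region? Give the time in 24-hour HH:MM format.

04:30

1 September 2017 is a Friday, so the first Sunday is September 3 and the second is September 10.
1 April 2018 is a Sunday, so the first Monday is April 2 and the second is April 9.
April 7, 2018 lies within the daylight-saving period (10 September 2017 – 9 April 2018), so Doroth District is on daylight time, UTC−06:30.
07:00 Doroth District + 6h30m = 13:30 UTC.
1 February 2018 is a Thursday, so the first Sunday is February 4 and the fourth is February 25.
1 October 2018 is a Monday, so the first Sunday is October 7 and the second is October 14.
At the standard offset (UTC−10:00), 13:30 UTC − 10h = 03:30 Varkir Administrative Region standard time.
The standard-time date in Varkir Administrative Region, April 7, 2018, falls between 25 February and 14 October, so daylight saving is in effect and Varkir Administrative Region is at UTC−09:00.
13:30 UTC − 9h = 04:30 Varkir Administrative Region.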